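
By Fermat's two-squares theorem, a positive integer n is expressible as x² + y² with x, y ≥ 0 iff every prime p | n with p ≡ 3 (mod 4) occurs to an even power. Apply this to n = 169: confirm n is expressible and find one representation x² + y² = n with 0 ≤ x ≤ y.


Step 1: Factor n = 169 = 13^2.
Step 2: Check the mod-4 condition on each prime factor: 13 ≡ 1 (mod 4), exponent 2.
All primes ≡ 3 (mod 4) appear to even exponent (or don't appear), so by the two-squares theorem n IS expressible as a sum of two squares.
Step 3: Build a representation. Here n = 13 · 13 is a product of primes ≡ 1 (mod 4). Each prime p ≡ 1 (mod 4) is itself a sum of two squares; find a² by testing p − a² for a perfect square:
  13: 13 − 1² = 12, 13 − 2² = 9 = 3² ⇒ 13 = 2² + 3².
  Combine using the Brahmagupta–Fibonacci identity (a² + b²)(c² + d²) = (ac − bd)² + (ad + bc)² = (ac + bd)² + (ad − bc)²:
  13 · 13 = 169: from (2² + 3²)(2² + 3²), take (2·2 − 3·3, 2·3 + 3·2) = (4 − 9, 6 + 6) = (-5, 12); dropping signs (only squares matter) gives (5, 12); check 5² + 12² = 25 + 144 = 169 ✓.
Step 4: Order so x ≤ y and verify: 5² + 12² = 25 + 144 = 169 = n. ✓

n = 169 = 5² + 12² (one valid representation with x ≤ y).


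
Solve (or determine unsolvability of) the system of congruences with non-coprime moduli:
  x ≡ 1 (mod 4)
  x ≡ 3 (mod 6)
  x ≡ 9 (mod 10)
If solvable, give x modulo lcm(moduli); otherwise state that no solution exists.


Moduli 4, 6, 10 are not pairwise coprime, so CRT works modulo lcm(m_i) when all pairwise compatibility conditions hold.
Pairwise compatibility: gcd(m_i, m_j) must divide a_i - a_j for every pair.
Merge one congruence at a time:
  Start: x ≡ 1 (mod 4).
  Combine with x ≡ 3 (mod 6): gcd(4, 6) = 2; 3 - 1 = 2, which IS divisible by 2, so compatible.
    Write x = 1 + 4·t and substitute into x ≡ 3 (mod 6): 4·t ≡ 3 − 1 = 2 (mod 6).
    Divide the congruence (and modulus) by g = 2: 2·t ≡ 1 (mod 3).
    The inverse of 2 mod 3 is 2 (since 2·2 = 4 = 1·3 + 1), so t ≡ 2·1 = 2 ≡ 2 (mod 3).
    Then x = 1 + 4·2 = 9, valid modulo lcm(4, 6) = 12: x ≡ 9 (mod 12).
  Combine with x ≡ 9 (mod 10): gcd(12, 10) = 2; 9 - 9 = 0, which IS divisible by 2, so compatible.
    Write x = 9 + 12·t and substitute into x ≡ 9 (mod 10): 12·t ≡ 9 − 9 = 0 (mod 10).
    Divide the congruence (and modulus) by g = 2: 6·t ≡ 0 (mod 5).
    Reduce coefficients mod 5: 1·t ≡ 0 (mod 5).
    So t ≡ 0 (mod 5).
    Then x = 9 + 12·0 = 9, valid modulo lcm(12, 10) = 60: x ≡ 9 (mod 60).
Verify: 9 mod 4 = 1, 9 mod 6 = 3, 9 mod 10 = 9.

x ≡ 9 (mod 60).


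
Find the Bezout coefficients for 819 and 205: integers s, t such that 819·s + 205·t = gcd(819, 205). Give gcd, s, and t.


Euclidean algorithm on (819, 205) — divide until remainder is 0:
  819 = 3 · 205 + 204
  205 = 1 · 204 + 1
  204 = 204 · 1 + 0
gcd(819, 205) = 1.
Track Bezout coefficients alongside the remainders: start with r₀ = 819 = a·1 + b·0 (s = 1, t = 0) and r₁ = 205 = a·0 + b·1 (s = 0, t = 1); each new remainder r_{k+1} = r_{k-1} − q_k·r_k inherits s_{k+1} = s_{k-1} − q_k·s_k, t_{k+1} = t_{k-1} − q_k·t_k, so r_k = a·s_k + b·t_k at every step:
  q = 3: r = 204, s = 1 − 3·0 = 1, t = 0 − 3·1 = -3  (check: 819·1 + 205·(-3) = 204)
  q = 1: r = 1, s = 0 − 1·1 = -1, t = 1 − 1·(-3) = 4  (check: 819·(-1) + 205·4 = 1)
The row with r = 1 (the gcd) gives the Bezout coefficients s = -1, t = 4.
Result: 819 · (-1) + 205 · (4) = 1.

gcd(819, 205) = 1; s = -1, t = 4 (check: 819·(-1) + 205·4 = 1).


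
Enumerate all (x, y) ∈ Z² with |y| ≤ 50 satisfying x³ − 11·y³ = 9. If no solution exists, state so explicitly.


The equation is x³ - 11y³ = 9. For fixed y, x³ = 11·y³ + 9, so a solution requires the RHS to be a perfect cube.
Strategy: iterate y from -50 to 50, compute RHS = 11·y³ + 9, and check whether it is a (positive or negative) perfect cube.
Check small values of y:
  y = 0: RHS = 9 is not a perfect cube.
  y = 1: RHS = 20 is not a perfect cube.
  y = -1: RHS = -2 is not a perfect cube.
  y = 2: RHS = 97 is not a perfect cube.
  y = -2: RHS = -79 is not a perfect cube.
  y = 3: RHS = 306 is not a perfect cube.
  y = -3: RHS = -288 is not a perfect cube.
Continuing the search up to |y| = 50 finds no solutions either.
No (x, y) in the scanned range satisfies the equation.

No integer solutions with |y| ≤ 50.


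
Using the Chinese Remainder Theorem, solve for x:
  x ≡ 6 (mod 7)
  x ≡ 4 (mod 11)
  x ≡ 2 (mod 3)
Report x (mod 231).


Moduli 7, 11, 3 are pairwise coprime; by CRT there is a unique solution modulo M = 7 · 11 · 3 = 231.
Solve pairwise, accumulating the modulus:
  Start with x ≡ 6 (mod 7).
  Combine with x ≡ 4 (mod 11): since gcd(7, 11) = 1, we get a unique residue mod 77.
    Write x = 6 + 7·t and substitute into x ≡ 4 (mod 11): 7·t ≡ 4 − 6 = -2 (mod 11).
    Reduce coefficients mod 11: 7·t ≡ 9 (mod 11).
    The inverse of 7 mod 11 is 8 (since 7·8 = 56 = 5·11 + 1), so t ≡ 8·9 = 72 ≡ 6 (mod 11).
    Then x = 6 + 7·6 = 48, valid modulo lcm(7, 11) = 77: x ≡ 48 (mod 77).
  Combine with x ≡ 2 (mod 3): since gcd(77, 3) = 1, we get a unique residue mod 231.
    Write x = 48 + 77·t and substitute into x ≡ 2 (mod 3): 77·t ≡ 2 − 48 = -46 (mod 3).
    Reduce coefficients mod 3: 2·t ≡ 2 (mod 3).
    The inverse of 2 mod 3 is 2 (since 2·2 = 4 = 1·3 + 1), so t ≡ 2·2 = 4 ≡ 1 (mod 3).
    Then x = 48 + 77·1 = 125, valid modulo lcm(77, 3) = 231: x ≡ 125 (mod 231).
Verify: 125 mod 7 = 6 ✓, 125 mod 11 = 4 ✓, 125 mod 3 = 2 ✓.

x ≡ 125 (mod 231).


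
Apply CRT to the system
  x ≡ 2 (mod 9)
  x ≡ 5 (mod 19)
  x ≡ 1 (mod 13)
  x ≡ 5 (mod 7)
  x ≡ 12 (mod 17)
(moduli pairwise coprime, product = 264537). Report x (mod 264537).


Product of moduli M = 9 · 19 · 13 · 7 · 17 = 264537.
Merge one congruence at a time:
  Start: x ≡ 2 (mod 9).
  Combine with x ≡ 5 (mod 19); new modulus lcm = 171.
    Write x = 2 + 9·t and substitute into x ≡ 5 (mod 19): 9·t ≡ 5 − 2 = 3 (mod 19).
    The inverse of 9 mod 19 is 17 (since 9·17 = 153 = 8·19 + 1), so t ≡ 17·3 = 51 ≡ 13 (mod 19).
    Then x = 2 + 9·13 = 119, valid modulo lcm(9, 19) = 171: x ≡ 119 (mod 171).
  Combine with x ≡ 1 (mod 13); new modulus lcm = 2223.
    Write x = 119 + 171·t and substitute into x ≡ 1 (mod 13): 171·t ≡ 1 − 119 = -118 (mod 13).
    Reduce coefficients mod 13: 2·t ≡ 12 (mod 13).
    The inverse of 2 mod 13 is 7 (since 2·7 = 14 = 1·13 + 1), so t ≡ 7·12 = 84 ≡ 6 (mod 13).
    Then x = 119 + 171·6 = 1145, valid modulo lcm(171, 13) = 2223: x ≡ 1145 (mod 2223).
  Combine with x ≡ 5 (mod 7); new modulus lcm = 15561.
    Write x = 1145 + 2223·t and substitute into x ≡ 5 (mod 7): 2223·t ≡ 5 − 1145 = -1140 (mod 7).
    Reduce coefficients mod 7: 4·t ≡ 1 (mod 7).
    The inverse of 4 mod 7 is 2 (since 4·2 = 8 = 1·7 + 1), so t ≡ 2·1 = 2 ≡ 2 (mod 7).
    Then x = 1145 + 2223·2 = 5591, valid modulo lcm(2223, 7) = 15561: x ≡ 5591 (mod 15561).
  Combine with x ≡ 12 (mod 17); new modulus lcm = 264537.
    Write x = 5591 + 15561·t and substitute into x ≡ 12 (mod 17): 15561·t ≡ 12 − 5591 = -5579 (mod 17).
    Reduce coefficients mod 17: 6·t ≡ 14 (mod 17).
    The inverse of 6 mod 17 is 3 (since 6·3 = 18 = 1·17 + 1), so t ≡ 3·14 = 42 ≡ 8 (mod 17).
    Then x = 5591 + 15561·8 = 130079, valid modulo lcm(15561, 17) = 264537: x ≡ 130079 (mod 264537).
Verify against each original: 130079 mod 9 = 2, 130079 mod 19 = 5, 130079 mod 13 = 1, 130079 mod 7 = 5, 130079 mod 17 = 12.

x ≡ 130079 (mod 264537).


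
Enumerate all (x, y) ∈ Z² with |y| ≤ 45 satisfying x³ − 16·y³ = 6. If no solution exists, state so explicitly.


The equation is x³ - 16y³ = 6. For fixed y, x³ = 16·y³ + 6, so a solution requires the RHS to be a perfect cube.
Strategy: iterate y from -45 to 45, compute RHS = 16·y³ + 6, and check whether it is a (positive or negative) perfect cube.
Check small values of y:
  y = 0: RHS = 6 is not a perfect cube.
  y = 1: RHS = 22 is not a perfect cube.
  y = -1: RHS = -10 is not a perfect cube.
  y = 2: RHS = 134 is not a perfect cube.
  y = -2: RHS = -122 is not a perfect cube.
  y = 3: RHS = 438 is not a perfect cube.
  y = -3: RHS = -426 is not a perfect cube.
Continuing the search up to |y| = 45 finds no solutions either.
No (x, y) in the scanned range satisfies the equation.

No integer solutions with |y| ≤ 45.


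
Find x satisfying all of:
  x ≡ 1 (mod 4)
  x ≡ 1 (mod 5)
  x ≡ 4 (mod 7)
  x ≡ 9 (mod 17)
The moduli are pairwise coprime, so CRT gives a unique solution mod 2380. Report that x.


Product of moduli M = 4 · 5 · 7 · 17 = 2380.
Merge one congruence at a time:
  Start: x ≡ 1 (mod 4).
  Combine with x ≡ 1 (mod 5); new modulus lcm = 20.
    Write x = 1 + 4·t and substitute into x ≡ 1 (mod 5): 4·t ≡ 1 − 1 = 0 (mod 5).
    The inverse of 4 mod 5 is 4 (since 4·4 = 16 = 3·5 + 1), so t ≡ 4·0 = 0 ≡ 0 (mod 5).
    Then x = 1 + 4·0 = 1, valid modulo lcm(4, 5) = 20: x ≡ 1 (mod 20).
  Combine with x ≡ 4 (mod 7); new modulus lcm = 140.
    Write x = 1 + 20·t and substitute into x ≡ 4 (mod 7): 20·t ≡ 4 − 1 = 3 (mod 7).
    Reduce coefficients mod 7: 6·t ≡ 3 (mod 7).
    The inverse of 6 mod 7 is 6 (since 6·6 = 36 = 5·7 + 1), so t ≡ 6·3 = 18 ≡ 4 (mod 7).
    Then x = 1 + 20·4 = 81, valid modulo lcm(20, 7) = 140: x ≡ 81 (mod 140).
  Combine with x ≡ 9 (mod 17); new modulus lcm = 2380.
    Write x = 81 + 140·t and substitute into x ≡ 9 (mod 17): 140·t ≡ 9 − 81 = -72 (mod 17).
    Reduce coefficients mod 17: 4·t ≡ 13 (mod 17).
    The inverse of 4 mod 17 is 13 (since 4·13 = 52 = 3·17 + 1), so t ≡ 13·13 = 169 ≡ 16 (mod 17).
    Then x = 81 + 140·16 = 2321, valid modulo lcm(140, 17) = 2380: x ≡ 2321 (mod 2380).
Verify against each original: 2321 mod 4 = 1, 2321 mod 5 = 1, 2321 mod 7 = 4, 2321 mod 17 = 9.

x ≡ 2321 (mod 2380).


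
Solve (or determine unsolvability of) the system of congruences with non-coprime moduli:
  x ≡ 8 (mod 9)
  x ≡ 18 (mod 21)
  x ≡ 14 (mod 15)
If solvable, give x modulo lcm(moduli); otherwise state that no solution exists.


Moduli 9, 21, 15 are not pairwise coprime, so CRT works modulo lcm(m_i) when all pairwise compatibility conditions hold.
Pairwise compatibility: gcd(m_i, m_j) must divide a_i - a_j for every pair.
Merge one congruence at a time:
  Start: x ≡ 8 (mod 9).
  Combine with x ≡ 18 (mod 21): gcd(9, 21) = 3, and 18 - 8 = 10 is NOT divisible by 3.
    ⇒ system is inconsistent (no integer solution).

No solution (the system is inconsistent).


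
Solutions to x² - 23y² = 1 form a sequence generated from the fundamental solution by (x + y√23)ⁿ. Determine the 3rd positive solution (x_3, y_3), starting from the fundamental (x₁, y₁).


Step 1: Find the fundamental solution (x₁, y₁) of x² - 23y² = 1.
  Expand √23 as a continued fraction. a₀ = ⌊√23⌋ = 4; iterate m_{k+1} = d_k·a_k − m_k, d_{k+1} = (23 − m_{k+1}²)/d_k, a_{k+1} = ⌊(a₀ + m_{k+1})/d_{k+1}⌋ (starting m₀ = 0, d₀ = 1), with convergents p_k = a_k·p_{k-1} + p_{k-2}, q_k = a_k·q_{k-1} + q_{k-2} (p₋₁ = 1, q₋₁ = 0):
  k = 0: a₀ = 4; p₀/q₀ = 4/1; p₀² − 23·q₀² = 16 − 23 = -7.
  k = 1: m = 4, d = 7, a = ⌊(4 + 4)/7⌋ = 1; p/q = (1·4 + 1)/(1·1 + 0) = 5/1; p² − 23·q² = 25 − 23 = 2.
  k = 2: m = 3, d = 2, a = ⌊(4 + 3)/2⌋ = 3; p/q = (3·5 + 4)/(3·1 + 1) = 19/4; p² − 23·q² = 361 − 368 = -7.
  k = 3: m = 3, d = 7, a = ⌊(4 + 3)/7⌋ = 1; p/q = (1·19 + 5)/(1·4 + 1) = 24/5; p² − 23·q² = 576 − 575 = 1.
  The first convergent with p² − 23·q² = 1 gives the fundamental solution (x₁, y₁) = (24, 5).
Step 2: Apply the recurrence (x_{n+1}, y_{n+1}) = (x₁x_n + 23y₁y_n, x₁y_n + y₁x_n) repeatedly.
  From (x_1, y_1) = (24, 5): x_2 = 24·24 + 23·5·5 = 1151; y_2 = 24·5 + 5·24 = 240.
  From (x_2, y_2) = (1151, 240): x_3 = 24·1151 + 23·5·240 = 55224; y_3 = 24·240 + 5·1151 = 11515.
Step 3: Verify x_3² - 23·y_3² = 3049690176 - 3049690175 = 1 (should be 1). ✓

(x_1, y_1) = (24, 5); (x_3, y_3) = (55224, 11515).


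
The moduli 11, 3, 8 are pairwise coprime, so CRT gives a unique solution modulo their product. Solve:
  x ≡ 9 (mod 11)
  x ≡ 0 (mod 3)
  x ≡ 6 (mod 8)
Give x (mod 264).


Moduli 11, 3, 8 are pairwise coprime; by CRT there is a unique solution modulo M = 11 · 3 · 8 = 264.
Solve pairwise, accumulating the modulus:
  Start with x ≡ 9 (mod 11).
  Combine with x ≡ 0 (mod 3): since gcd(11, 3) = 1, we get a unique residue mod 33.
    Write x = 9 + 11·t and substitute into x ≡ 0 (mod 3): 11·t ≡ 0 − 9 = -9 (mod 3).
    Reduce coefficients mod 3: 2·t ≡ 0 (mod 3).
    The inverse of 2 mod 3 is 2 (since 2·2 = 4 = 1·3 + 1), so t ≡ 2·0 = 0 ≡ 0 (mod 3).
    Then x = 9 + 11·0 = 9, valid modulo lcm(11, 3) = 33: x ≡ 9 (mod 33).
  Combine with x ≡ 6 (mod 8): since gcd(33, 8) = 1, we get a unique residue mod 264.
    Write x = 9 + 33·t and substitute into x ≡ 6 (mod 8): 33·t ≡ 6 − 9 = -3 (mod 8).
    Reduce coefficients mod 8: 1·t ≡ 5 (mod 8).
    So t ≡ 5 (mod 8).
    Then x = 9 + 33·5 = 174, valid modulo lcm(33, 8) = 264: x ≡ 174 (mod 264).
Verify: 174 mod 11 = 9 ✓, 174 mod 3 = 0 ✓, 174 mod 8 = 6 ✓.

x ≡ 174 (mod 264).


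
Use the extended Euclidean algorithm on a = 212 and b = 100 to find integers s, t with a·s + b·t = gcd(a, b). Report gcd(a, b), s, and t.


Euclidean algorithm on (212, 100) — divide until remainder is 0:
  212 = 2 · 100 + 12
  100 = 8 · 12 + 4
  12 = 3 · 4 + 0
gcd(212, 100) = 4.
Track Bezout coefficients alongside the remainders: start with r₀ = 212 = a·1 + b·0 (s = 1, t = 0) and r₁ = 100 = a·0 + b·1 (s = 0, t = 1); each new remainder r_{k+1} = r_{k-1} − q_k·r_k inherits s_{k+1} = s_{k-1} − q_k·s_k, t_{k+1} = t_{k-1} − q_k·t_k, so r_k = a·s_k + b·t_k at every step:
  q = 2: r = 12, s = 1 − 2·0 = 1, t = 0 − 2·1 = -2  (check: 212·1 + 100·(-2) = 12)
  q = 8: r = 4, s = 0 − 8·1 = -8, t = 1 − 8·(-2) = 17  (check: 212·(-8) + 100·17 = 4)
The row with r = 4 (the gcd) gives the Bezout coefficients s = -8, t = 17.
Result: 212 · (-8) + 100 · (17) = 4.

gcd(212, 100) = 4; s = -8, t = 17 (check: 212·(-8) + 100·17 = 4).


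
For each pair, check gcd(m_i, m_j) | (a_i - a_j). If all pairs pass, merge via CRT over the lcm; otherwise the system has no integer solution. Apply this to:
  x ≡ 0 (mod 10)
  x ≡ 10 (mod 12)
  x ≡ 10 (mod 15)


Moduli 10, 12, 15 are not pairwise coprime, so CRT works modulo lcm(m_i) when all pairwise compatibility conditions hold.
Pairwise compatibility: gcd(m_i, m_j) must divide a_i - a_j for every pair.
Merge one congruence at a time:
  Start: x ≡ 0 (mod 10).
  Combine with x ≡ 10 (mod 12): gcd(10, 12) = 2; 10 - 0 = 10, which IS divisible by 2, so compatible.
    Write x = 0 + 10·t and substitute into x ≡ 10 (mod 12): 10·t ≡ 10 − 0 = 10 (mod 12).
    Divide the congruence (and modulus) by g = 2: 5·t ≡ 5 (mod 6).
    The inverse of 5 mod 6 is 5 (since 5·5 = 25 = 4·6 + 1), so t ≡ 5·5 = 25 ≡ 1 (mod 6).
    Then x = 0 + 10·1 = 10, valid modulo lcm(10, 12) = 60: x ≡ 10 (mod 60).
  Combine with x ≡ 10 (mod 15): gcd(60, 15) = 15; 10 - 10 = 0, which IS divisible by 15, so compatible.
    Write x = 10 + 60·t and substitute into x ≡ 10 (mod 15): 60·t ≡ 10 − 10 = 0 (mod 15).
    Divide the congruence (and modulus) by g = 15: 4·t ≡ 0 (mod 1).
    Modulo 1 every t works; take t = 0.
    Then x = 10 + 60·0 = 10, valid modulo lcm(60, 15) = 60: x ≡ 10 (mod 60).
Verify: 10 mod 10 = 0, 10 mod 12 = 10, 10 mod 15 = 10.

x ≡ 10 (mod 60).


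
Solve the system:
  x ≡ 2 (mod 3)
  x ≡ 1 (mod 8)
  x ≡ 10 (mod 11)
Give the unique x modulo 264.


Moduli 3, 8, 11 are pairwise coprime; by CRT there is a unique solution modulo M = 3 · 8 · 11 = 264.
Solve pairwise, accumulating the modulus:
  Start with x ≡ 2 (mod 3).
  Combine with x ≡ 1 (mod 8): since gcd(3, 8) = 1, we get a unique residue mod 24.
    Write x = 2 + 3·t and substitute into x ≡ 1 (mod 8): 3·t ≡ 1 − 2 = -1 (mod 8).
    Reduce coefficients mod 8: 3·t ≡ 7 (mod 8).
    The inverse of 3 mod 8 is 3 (since 3·3 = 9 = 1·8 + 1), so t ≡ 3·7 = 21 ≡ 5 (mod 8).
    Then x = 2 + 3·5 = 17, valid modulo lcm(3, 8) = 24: x ≡ 17 (mod 24).
  Combine with x ≡ 10 (mod 11): since gcd(24, 11) = 1, we get a unique residue mod 264.
    Write x = 17 + 24·t and substitute into x ≡ 10 (mod 11): 24·t ≡ 10 − 17 = -7 (mod 11).
    Reduce coefficients mod 11: 2·t ≡ 4 (mod 11).
    The inverse of 2 mod 11 is 6 (since 2·6 = 12 = 1·11 + 1), so t ≡ 6·4 = 24 ≡ 2 (mod 11).
    Then x = 17 + 24·2 = 65, valid modulo lcm(24, 11) = 264: x ≡ 65 (mod 264).
Verify: 65 mod 3 = 2 ✓, 65 mod 8 = 1 ✓, 65 mod 11 = 10 ✓.

x ≡ 65 (mod 264).


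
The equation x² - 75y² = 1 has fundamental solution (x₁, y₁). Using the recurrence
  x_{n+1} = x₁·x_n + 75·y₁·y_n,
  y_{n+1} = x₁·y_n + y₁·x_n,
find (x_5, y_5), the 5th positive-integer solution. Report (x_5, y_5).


Step 1: Find the fundamental solution (x₁, y₁) of x² - 75y² = 1.
  Expand √75 as a continued fraction. a₀ = ⌊√75⌋ = 8; iterate m_{k+1} = d_k·a_k − m_k, d_{k+1} = (75 − m_{k+1}²)/d_k, a_{k+1} = ⌊(a₀ + m_{k+1})/d_{k+1}⌋ (starting m₀ = 0, d₀ = 1), with convergents p_k = a_k·p_{k-1} + p_{k-2}, q_k = a_k·q_{k-1} + q_{k-2} (p₋₁ = 1, q₋₁ = 0):
  k = 0: a₀ = 8; p₀/q₀ = 8/1; p₀² − 75·q₀² = 64 − 75 = -11.
  k = 1: m = 8, d = 11, a = ⌊(8 + 8)/11⌋ = 1; p/q = (1·8 + 1)/(1·1 + 0) = 9/1; p² − 75·q² = 81 − 75 = 6.
  k = 2: m = 3, d = 6, a = ⌊(8 + 3)/6⌋ = 1; p/q = (1·9 + 8)/(1·1 + 1) = 17/2; p² − 75·q² = 289 − 300 = -11.
  k = 3: m = 3, d = 11, a = ⌊(8 + 3)/11⌋ = 1; p/q = (1·17 + 9)/(1·2 + 1) = 26/3; p² − 75·q² = 676 − 675 = 1.
  The first convergent with p² − 75·q² = 1 gives the fundamental solution (x₁, y₁) = (26, 3).
Step 2: Apply the recurrence (x_{n+1}, y_{n+1}) = (x₁x_n + 75y₁y_n, x₁y_n + y₁x_n) repeatedly.
  From (x_1, y_1) = (26, 3): x_2 = 26·26 + 75·3·3 = 1351; y_2 = 26·3 + 3·26 = 156.
  From (x_2, y_2) = (1351, 156): x_3 = 26·1351 + 75·3·156 = 70226; y_3 = 26·156 + 3·1351 = 8109.
  From (x_3, y_3) = (70226, 8109): x_4 = 26·70226 + 75·3·8109 = 3650401; y_4 = 26·8109 + 3·70226 = 421512.
  From (x_4, y_4) = (3650401, 421512): x_5 = 26·3650401 + 75·3·421512 = 189750626; y_5 = 26·421512 + 3·3650401 = 21910515.
Step 3: Verify x_5² - 75·y_5² = 36005300067391876 - 36005300067391875 = 1 (should be 1). ✓

(x_1, y_1) = (26, 3); (x_5, y_5) = (189750626, 21910515).


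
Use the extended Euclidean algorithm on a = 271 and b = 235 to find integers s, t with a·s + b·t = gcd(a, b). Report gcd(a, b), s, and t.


Euclidean algorithm on (271, 235) — divide until remainder is 0:
  271 = 1 · 235 + 36
  235 = 6 · 36 + 19
  36 = 1 · 19 + 17
  19 = 1 · 17 + 2
  17 = 8 · 2 + 1
  2 = 2 · 1 + 0
gcd(271, 235) = 1.
Track Bezout coefficients alongside the remainders: start with r₀ = 271 = a·1 + b·0 (s = 1, t = 0) and r₁ = 235 = a·0 + b·1 (s = 0, t = 1); each new remainder r_{k+1} = r_{k-1} − q_k·r_k inherits s_{k+1} = s_{k-1} − q_k·s_k, t_{k+1} = t_{k-1} − q_k·t_k, so r_k = a·s_k + b·t_k at every step:
  q = 1: r = 36, s = 1 − 1·0 = 1, t = 0 − 1·1 = -1  (check: 271·1 + 235·(-1) = 36)
  q = 6: r = 19, s = 0 − 6·1 = -6, t = 1 − 6·(-1) = 7  (check: 271·(-6) + 235·7 = 19)
  q = 1: r = 17, s = 1 − 1·(-6) = 7, t = -1 − 1·7 = -8  (check: 271·7 + 235·(-8) = 17)
  q = 1: r = 2, s = -6 − 1·7 = -13, t = 7 − 1·(-8) = 15  (check: 271·(-13) + 235·15 = 2)
  q = 8: r = 1, s = 7 − 8·(-13) = 111, t = -8 − 8·15 = -128  (check: 271·111 + 235·(-128) = 1)
The row with r = 1 (the gcd) gives the Bezout coefficients s = 111, t = -128.
Result: 271 · (111) + 235 · (-128) = 1.

gcd(271, 235) = 1; s = 111, t = -128 (check: 271·111 + 235·(-128) = 1).


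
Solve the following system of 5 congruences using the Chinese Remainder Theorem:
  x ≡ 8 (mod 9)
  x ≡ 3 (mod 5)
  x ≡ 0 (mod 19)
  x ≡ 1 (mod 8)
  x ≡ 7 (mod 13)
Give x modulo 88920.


Product of moduli M = 9 · 5 · 19 · 8 · 13 = 88920.
Merge one congruence at a time:
  Start: x ≡ 8 (mod 9).
  Combine with x ≡ 3 (mod 5); new modulus lcm = 45.
    Write x = 8 + 9·t and substitute into x ≡ 3 (mod 5): 9·t ≡ 3 − 8 = -5 (mod 5).
    Reduce coefficients mod 5: 4·t ≡ 0 (mod 5).
    The inverse of 4 mod 5 is 4 (since 4·4 = 16 = 3·5 + 1), so t ≡ 4·0 = 0 ≡ 0 (mod 5).
    Then x = 8 + 9·0 = 8, valid modulo lcm(9, 5) = 45: x ≡ 8 (mod 45).
  Combine with x ≡ 0 (mod 19); new modulus lcm = 855.
    Write x = 8 + 45·t and substitute into x ≡ 0 (mod 19): 45·t ≡ 0 − 8 = -8 (mod 19).
    Reduce coefficients mod 19: 7·t ≡ 11 (mod 19).
    The inverse of 7 mod 19 is 11 (since 7·11 = 77 = 4·19 + 1), so t ≡ 11·11 = 121 ≡ 7 (mod 19).
    Then x = 8 + 45·7 = 323, valid modulo lcm(45, 19) = 855: x ≡ 323 (mod 855).
  Combine with x ≡ 1 (mod 8); new modulus lcm = 6840.
    Write x = 323 + 855·t and substitute into x ≡ 1 (mod 8): 855·t ≡ 1 − 323 = -322 (mod 8).
    Reduce coefficients mod 8: 7·t ≡ 6 (mod 8).
    The inverse of 7 mod 8 is 7 (since 7·7 = 49 = 6·8 + 1), so t ≡ 7·6 = 42 ≡ 2 (mod 8).
    Then x = 323 + 855·2 = 2033, valid modulo lcm(855, 8) = 6840: x ≡ 2033 (mod 6840).
  Combine with x ≡ 7 (mod 13); new modulus lcm = 88920.
    Write x = 2033 + 6840·t and substitute into x ≡ 7 (mod 13): 6840·t ≡ 7 − 2033 = -2026 (mod 13).
    Reduce coefficients mod 13: 2·t ≡ 2 (mod 13).
    The inverse of 2 mod 13 is 7 (since 2·7 = 14 = 1·13 + 1), so t ≡ 7·2 = 14 ≡ 1 (mod 13).
    Then x = 2033 + 6840·1 = 8873, valid modulo lcm(6840, 13) = 88920: x ≡ 8873 (mod 88920).
Verify against each original: 8873 mod 9 = 8, 8873 mod 5 = 3, 8873 mod 19 = 0, 8873 mod 8 = 1, 8873 mod 13 = 7.

x ≡ 8873 (mod 88920).


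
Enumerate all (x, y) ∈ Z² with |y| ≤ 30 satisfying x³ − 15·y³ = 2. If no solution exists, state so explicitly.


The equation is x³ - 15y³ = 2. For fixed y, x³ = 15·y³ + 2, so a solution requires the RHS to be a perfect cube.
Strategy: iterate y from -30 to 30, compute RHS = 15·y³ + 2, and check whether it is a (positive or negative) perfect cube.
Check small values of y:
  y = 0: RHS = 2 is not a perfect cube.
  y = 1: RHS = 17 is not a perfect cube.
  y = -1: RHS = -13 is not a perfect cube.
  y = 2: RHS = 122 is not a perfect cube.
  y = -2: RHS = -118 is not a perfect cube.
  y = 3: RHS = 407 is not a perfect cube.
  y = -3: RHS = -403 is not a perfect cube.
Continuing the search up to |y| = 30 finds no solutions either.
No (x, y) in the scanned range satisfies the equation.

No integer solutions with |y| ≤ 30.


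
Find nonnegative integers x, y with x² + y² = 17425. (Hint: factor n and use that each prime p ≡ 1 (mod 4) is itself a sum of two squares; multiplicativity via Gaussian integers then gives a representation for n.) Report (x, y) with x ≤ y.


Step 1: Factor n = 17425 = 5^2 · 17 · 41.
Step 2: Check the mod-4 condition on each prime factor: 5 ≡ 1 (mod 4), exponent 2; 17 ≡ 1 (mod 4), exponent 1; 41 ≡ 1 (mod 4), exponent 1.
All primes ≡ 3 (mod 4) appear to even exponent (or don't appear), so by the two-squares theorem n IS expressible as a sum of two squares.
Step 3: Build a representation. Group n = k² · m with k = 5 and m = 17 · 41 = 697 (a product of primes ≡ 1 (mod 4)); a representation of m scales to one of n via (k·x)² + (k·y)² = k²(x² + y²). Each prime p ≡ 1 (mod 4) is itself a sum of two squares; find a² by testing p − a² for a perfect square:
  17: 17 − 1² = 16 = 4² ⇒ 17 = 1² + 4².
  41: 41 − 1² = 40, 41 − 2² = 37, 41 − 3² = 32, 41 − 4² = 25 = 5² ⇒ 41 = 4² + 5².
  Combine using the Brahmagupta–Fibonacci identity (a² + b²)(c² + d²) = (ac − bd)² + (ad + bc)² = (ac + bd)² + (ad − bc)²:
  17 · 41 = 697: from (1² + 4²)(4² + 5²), take (1·4 − 4·5, 1·5 + 4·4) = (4 − 20, 5 + 16) = (-16, 21); dropping signs (only squares matter) gives (16, 21); check 16² + 21² = 256 + 441 = 697 ✓.
  Scale by k = 5: (5·16, 5·21) = (80, 105).
Step 4: Order so x ≤ y and verify: 80² + 105² = 6400 + 11025 = 17425 = n. ✓

n = 17425 = 80² + 105² (one valid representation with x ≤ y).


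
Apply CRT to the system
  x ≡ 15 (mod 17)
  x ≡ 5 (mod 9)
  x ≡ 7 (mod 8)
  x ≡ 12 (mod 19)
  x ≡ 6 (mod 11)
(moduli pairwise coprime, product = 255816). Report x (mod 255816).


Product of moduli M = 17 · 9 · 8 · 19 · 11 = 255816.
Merge one congruence at a time:
  Start: x ≡ 15 (mod 17).
  Combine with x ≡ 5 (mod 9); new modulus lcm = 153.
    Write x = 15 + 17·t and substitute into x ≡ 5 (mod 9): 17·t ≡ 5 − 15 = -10 (mod 9).
    Reduce coefficients mod 9: 8·t ≡ 8 (mod 9).
    The inverse of 8 mod 9 is 8 (since 8·8 = 64 = 7·9 + 1), so t ≡ 8·8 = 64 ≡ 1 (mod 9).
    Then x = 15 + 17·1 = 32, valid modulo lcm(17, 9) = 153: x ≡ 32 (mod 153).
  Combine with x ≡ 7 (mod 8); new modulus lcm = 1224.
    Write x = 32 + 153·t and substitute into x ≡ 7 (mod 8): 153·t ≡ 7 − 32 = -25 (mod 8).
    Reduce coefficients mod 8: 1·t ≡ 7 (mod 8).
    So t ≡ 7 (mod 8).
    Then x = 32 + 153·7 = 1103, valid modulo lcm(153, 8) = 1224: x ≡ 1103 (mod 1224).
  Combine with x ≡ 12 (mod 19); new modulus lcm = 23256.
    Write x = 1103 + 1224·t and substitute into x ≡ 12 (mod 19): 1224·t ≡ 12 − 1103 = -1091 (mod 19).
    Reduce coefficients mod 19: 8·t ≡ 11 (mod 19).
    The inverse of 8 mod 19 is 12 (since 8·12 = 96 = 5·19 + 1), so t ≡ 12·11 = 132 ≡ 18 (mod 19).
    Then x = 1103 + 1224·18 = 23135, valid modulo lcm(1224, 19) = 23256: x ≡ 23135 (mod 23256).
  Combine with x ≡ 6 (mod 11); new modulus lcm = 255816.
    Write x = 23135 + 23256·t and substitute into x ≡ 6 (mod 11): 23256·t ≡ 6 − 23135 = -23129 (mod 11).
    Reduce coefficients mod 11: 2·t ≡ 4 (mod 11).
    The inverse of 2 mod 11 is 6 (since 2·6 = 12 = 1·11 + 1), so t ≡ 6·4 = 24 ≡ 2 (mod 11).
    Then x = 23135 + 23256·2 = 69647, valid modulo lcm(23256, 11) = 255816: x ≡ 69647 (mod 255816).
Verify against each original: 69647 mod 17 = 15, 69647 mod 9 = 5, 69647 mod 8 = 7, 69647 mod 19 = 12, 69647 mod 11 = 6.

x ≡ 69647 (mod 255816).


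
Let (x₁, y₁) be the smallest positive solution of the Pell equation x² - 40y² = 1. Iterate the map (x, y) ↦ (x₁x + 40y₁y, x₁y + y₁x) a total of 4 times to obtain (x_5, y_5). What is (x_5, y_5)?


Step 1: Find the fundamental solution (x₁, y₁) of x² - 40y² = 1.
  Expand √40 as a continued fraction. a₀ = ⌊√40⌋ = 6; iterate m_{k+1} = d_k·a_k − m_k, d_{k+1} = (40 − m_{k+1}²)/d_k, a_{k+1} = ⌊(a₀ + m_{k+1})/d_{k+1}⌋ (starting m₀ = 0, d₀ = 1), with convergents p_k = a_k·p_{k-1} + p_{k-2}, q_k = a_k·q_{k-1} + q_{k-2} (p₋₁ = 1, q₋₁ = 0):
  k = 0: a₀ = 6; p₀/q₀ = 6/1; p₀² − 40·q₀² = 36 − 40 = -4.
  k = 1: m = 6, d = 4, a = ⌊(6 + 6)/4⌋ = 3; p/q = (3·6 + 1)/(3·1 + 0) = 19/3; p² − 40·q² = 361 − 360 = 1.
  The first convergent with p² − 40·q² = 1 gives the fundamental solution (x₁, y₁) = (19, 3).
Step 2: Apply the recurrence (x_{n+1}, y_{n+1}) = (x₁x_n + 40y₁y_n, x₁y_n + y₁x_n) repeatedly.
  From (x_1, y_1) = (19, 3): x_2 = 19·19 + 40·3·3 = 721; y_2 = 19·3 + 3·19 = 114.
  From (x_2, y_2) = (721, 114): x_3 = 19·721 + 40·3·114 = 27379; y_3 = 19·114 + 3·721 = 4329.
  From (x_3, y_3) = (27379, 4329): x_4 = 19·27379 + 40·3·4329 = 1039681; y_4 = 19·4329 + 3·27379 = 164388.
  From (x_4, y_4) = (1039681, 164388): x_5 = 19·1039681 + 40·3·164388 = 39480499; y_5 = 19·164388 + 3·1039681 = 6242415.
Step 3: Verify x_5² - 40·y_5² = 1558709801289001 - 1558709801289000 = 1 (should be 1). ✓

(x_1, y_1) = (19, 3); (x_5, y_5) = (39480499, 6242415).


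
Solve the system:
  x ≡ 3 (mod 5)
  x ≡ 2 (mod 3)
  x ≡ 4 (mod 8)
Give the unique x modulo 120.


Moduli 5, 3, 8 are pairwise coprime; by CRT there is a unique solution modulo M = 5 · 3 · 8 = 120.
Solve pairwise, accumulating the modulus:
  Start with x ≡ 3 (mod 5).
  Combine with x ≡ 2 (mod 3): since gcd(5, 3) = 1, we get a unique residue mod 15.
    Write x = 3 + 5·t and substitute into x ≡ 2 (mod 3): 5·t ≡ 2 − 3 = -1 (mod 3).
    Reduce coefficients mod 3: 2·t ≡ 2 (mod 3).
    The inverse of 2 mod 3 is 2 (since 2·2 = 4 = 1·3 + 1), so t ≡ 2·2 = 4 ≡ 1 (mod 3).
    Then x = 3 + 5·1 = 8, valid modulo lcm(5, 3) = 15: x ≡ 8 (mod 15).
  Combine with x ≡ 4 (mod 8): since gcd(15, 8) = 1, we get a unique residue mod 120.
    Write x = 8 + 15·t and substitute into x ≡ 4 (mod 8): 15·t ≡ 4 − 8 = -4 (mod 8).
    Reduce coefficients mod 8: 7·t ≡ 4 (mod 8).
    The inverse of 7 mod 8 is 7 (since 7·7 = 49 = 6·8 + 1), so t ≡ 7·4 = 28 ≡ 4 (mod 8).
    Then x = 8 + 15·4 = 68, valid modulo lcm(15, 8) = 120: x ≡ 68 (mod 120).
Verify: 68 mod 5 = 3 ✓, 68 mod 3 = 2 ✓, 68 mod 8 = 4 ✓.

x ≡ 68 (mod 120).


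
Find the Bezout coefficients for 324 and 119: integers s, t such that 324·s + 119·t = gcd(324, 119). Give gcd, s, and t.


Euclidean algorithm on (324, 119) — divide until remainder is 0:
  324 = 2 · 119 + 86
  119 = 1 · 86 + 33
  86 = 2 · 33 + 20
  33 = 1 · 20 + 13
  20 = 1 · 13 + 7
  13 = 1 · 7 + 6
  7 = 1 · 6 + 1
  6 = 6 · 1 + 0
gcd(324, 119) = 1.
Track Bezout coefficients alongside the remainders: start with r₀ = 324 = a·1 + b·0 (s = 1, t = 0) and r₁ = 119 = a·0 + b·1 (s = 0, t = 1); each new remainder r_{k+1} = r_{k-1} − q_k·r_k inherits s_{k+1} = s_{k-1} − q_k·s_k, t_{k+1} = t_{k-1} − q_k·t_k, so r_k = a·s_k + b·t_k at every step:
  q = 2: r = 86, s = 1 − 2·0 = 1, t = 0 − 2·1 = -2  (check: 324·1 + 119·(-2) = 86)
  q = 1: r = 33, s = 0 − 1·1 = -1, t = 1 − 1·(-2) = 3  (check: 324·(-1) + 119·3 = 33)
  q = 2: r = 20, s = 1 − 2·(-1) = 3, t = -2 − 2·3 = -8  (check: 324·3 + 119·(-8) = 20)
  q = 1: r = 13, s = -1 − 1·3 = -4, t = 3 − 1·(-8) = 11  (check: 324·(-4) + 119·11 = 13)
  q = 1: r = 7, s = 3 − 1·(-4) = 7, t = -8 − 1·11 = -19  (check: 324·7 + 119·(-19) = 7)
  q = 1: r = 6, s = -4 − 1·7 = -11, t = 11 − 1·(-19) = 30  (check: 324·(-11) + 119·30 = 6)
  q = 1: r = 1, s = 7 − 1·(-11) = 18, t = -19 − 1·30 = -49  (check: 324·18 + 119·(-49) = 1)
The row with r = 1 (the gcd) gives the Bezout coefficients s = 18, t = -49.
Result: 324 · (18) + 119 · (-49) = 1.

gcd(324, 119) = 1; s = 18, t = -49 (check: 324·18 + 119·(-49) = 1).


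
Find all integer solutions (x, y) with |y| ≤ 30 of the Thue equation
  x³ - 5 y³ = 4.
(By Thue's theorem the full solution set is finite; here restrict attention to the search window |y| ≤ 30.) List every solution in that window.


The equation is x³ - 5y³ = 4. For fixed y, x³ = 5·y³ + 4, so a solution requires the RHS to be a perfect cube.
Strategy: iterate y from -30 to 30, compute RHS = 5·y³ + 4, and check whether it is a (positive or negative) perfect cube.
Check small values of y:
  y = 0: RHS = 4 is not a perfect cube.
  y = 1: RHS = 9 is not a perfect cube.
  y = -1: RHS = -1 = (-1)³ ⇒ x = -1 works.
  y = 2: RHS = 44 is not a perfect cube.
  y = -2: RHS = -36 is not a perfect cube.
  y = 3: RHS = 139 is not a perfect cube.
  y = -3: RHS = -131 is not a perfect cube.
Continuing the search up to |y| = 30 finds no further solutions beyond those listed.
Collected solutions: (-1, -1).

Solutions (with |y| ≤ 30): (-1, -1).


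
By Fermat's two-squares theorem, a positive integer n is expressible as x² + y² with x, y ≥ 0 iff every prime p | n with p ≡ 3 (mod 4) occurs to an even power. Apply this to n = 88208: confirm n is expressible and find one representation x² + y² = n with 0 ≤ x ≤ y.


Step 1: Factor n = 88208 = 2^4 · 37 · 149.
Step 2: Check the mod-4 condition on each prime factor: 2 = 2 (special); 37 ≡ 1 (mod 4), exponent 1; 149 ≡ 1 (mod 4), exponent 1.
All primes ≡ 3 (mod 4) appear to even exponent (or don't appear), so by the two-squares theorem n IS expressible as a sum of two squares.
Step 3: Build a representation. Group n = k² · m with k = 4 and m = 37 · 149 = 5513 (a product of primes ≡ 1 (mod 4)); a representation of m scales to one of n via (k·x)² + (k·y)² = k²(x² + y²). Each prime p ≡ 1 (mod 4) is itself a sum of two squares; find a² by testing p − a² for a perfect square:
  37: 37 − 1² = 36 = 6² ⇒ 37 = 1² + 6².
  149: 149 − 1² = 148, 149 − 2² = 145, 149 − 3² = 140, 149 − 4² = 133, 149 − 5² = 124, 149 − 6² = 113, 149 − 7² = 100 = 10² ⇒ 149 = 7² + 10².
  Combine using the Brahmagupta–Fibonacci identity (a² + b²)(c² + d²) = (ac − bd)² + (ad + bc)² = (ac + bd)² + (ad − bc)²:
  37 · 149 = 5513: from (1² + 6²)(7² + 10²), take (1·7 − 6·10, 1·10 + 6·7) = (7 − 60, 10 + 42) = (-53, 52); dropping signs (only squares matter) gives (53, 52); check 53² + 52² = 2809 + 2704 = 5513 ✓.
  Scale by k = 4: (4·53, 4·52) = (212, 208).
Step 4: Order so x ≤ y and verify: 208² + 212² = 43264 + 44944 = 88208 = n. ✓

n = 88208 = 208² + 212² (one valid representation with x ≤ y).


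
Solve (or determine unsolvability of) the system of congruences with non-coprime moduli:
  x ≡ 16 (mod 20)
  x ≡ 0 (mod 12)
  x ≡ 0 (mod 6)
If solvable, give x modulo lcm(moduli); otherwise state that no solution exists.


Moduli 20, 12, 6 are not pairwise coprime, so CRT works modulo lcm(m_i) when all pairwise compatibility conditions hold.
Pairwise compatibility: gcd(m_i, m_j) must divide a_i - a_j for every pair.
Merge one congruence at a time:
  Start: x ≡ 16 (mod 20).
  Combine with x ≡ 0 (mod 12): gcd(20, 12) = 4; 0 - 16 = -16, which IS divisible by 4, so compatible.
    Write x = 16 + 20·t and substitute into x ≡ 0 (mod 12): 20·t ≡ 0 − 16 = -16 (mod 12).
    Divide the congruence (and modulus) by g = 4: 5·t ≡ -4 (mod 3).
    Reduce coefficients mod 3: 2·t ≡ 2 (mod 3).
    The inverse of 2 mod 3 is 2 (since 2·2 = 4 = 1·3 + 1), so t ≡ 2·2 = 4 ≡ 1 (mod 3).
    Then x = 16 + 20·1 = 36, valid modulo lcm(20, 12) = 60: x ≡ 36 (mod 60).
  Combine with x ≡ 0 (mod 6): gcd(60, 6) = 6; 0 - 36 = -36, which IS divisible by 6, so compatible.
    Write x = 36 + 60·t and substitute into x ≡ 0 (mod 6): 60·t ≡ 0 − 36 = -36 (mod 6).
    Divide the congruence (and modulus) by g = 6: 10·t ≡ -6 (mod 1).
    Modulo 1 every t works; take t = 0.
    Then x = 36 + 60·0 = 36, valid modulo lcm(60, 6) = 60: x ≡ 36 (mod 60).
Verify: 36 mod 20 = 16, 36 mod 12 = 0, 36 mod 6 = 0.

x ≡ 36 (mod 60).


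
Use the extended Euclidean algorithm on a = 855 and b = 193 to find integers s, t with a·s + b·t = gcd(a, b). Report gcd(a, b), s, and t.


Euclidean algorithm on (855, 193) — divide until remainder is 0:
  855 = 4 · 193 + 83
  193 = 2 · 83 + 27
  83 = 3 · 27 + 2
  27 = 13 · 2 + 1
  2 = 2 · 1 + 0
gcd(855, 193) = 1.
Track Bezout coefficients alongside the remainders: start with r₀ = 855 = a·1 + b·0 (s = 1, t = 0) and r₁ = 193 = a·0 + b·1 (s = 0, t = 1); each new remainder r_{k+1} = r_{k-1} − q_k·r_k inherits s_{k+1} = s_{k-1} − q_k·s_k, t_{k+1} = t_{k-1} − q_k·t_k, so r_k = a·s_k + b·t_k at every step:
  q = 4: r = 83, s = 1 − 4·0 = 1, t = 0 − 4·1 = -4  (check: 855·1 + 193·(-4) = 83)
  q = 2: r = 27, s = 0 − 2·1 = -2, t = 1 − 2·(-4) = 9  (check: 855·(-2) + 193·9 = 27)
  q = 3: r = 2, s = 1 − 3·(-2) = 7, t = -4 − 3·9 = -31  (check: 855·7 + 193·(-31) = 2)
  q = 13: r = 1, s = -2 − 13·7 = -93, t = 9 − 13·(-31) = 412  (check: 855·(-93) + 193·412 = 1)
The row with r = 1 (the gcd) gives the Bezout coefficients s = -93, t = 412.
Result: 855 · (-93) + 193 · (412) = 1.

gcd(855, 193) = 1; s = -93, t = 412 (check: 855·(-93) + 193·412 = 1).


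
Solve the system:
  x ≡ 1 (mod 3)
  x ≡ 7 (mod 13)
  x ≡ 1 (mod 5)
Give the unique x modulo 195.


Moduli 3, 13, 5 are pairwise coprime; by CRT there is a unique solution modulo M = 3 · 13 · 5 = 195.
Solve pairwise, accumulating the modulus:
  Start with x ≡ 1 (mod 3).
  Combine with x ≡ 7 (mod 13): since gcd(3, 13) = 1, we get a unique residue mod 39.
    Write x = 1 + 3·t and substitute into x ≡ 7 (mod 13): 3·t ≡ 7 − 1 = 6 (mod 13).
    The inverse of 3 mod 13 is 9 (since 3·9 = 27 = 2·13 + 1), so t ≡ 9·6 = 54 ≡ 2 (mod 13).
    Then x = 1 + 3·2 = 7, valid modulo lcm(3, 13) = 39: x ≡ 7 (mod 39).
  Combine with x ≡ 1 (mod 5): since gcd(39, 5) = 1, we get a unique residue mod 195.
    Write x = 7 + 39·t and substitute into x ≡ 1 (mod 5): 39·t ≡ 1 − 7 = -6 (mod 5).
    Reduce coefficients mod 5: 4·t ≡ 4 (mod 5).
    The inverse of 4 mod 5 is 4 (since 4·4 = 16 = 3·5 + 1), so t ≡ 4·4 = 16 ≡ 1 (mod 5).
    Then x = 7 + 39·1 = 46, valid modulo lcm(39, 5) = 195: x ≡ 46 (mod 195).
Verify: 46 mod 3 = 1 ✓, 46 mod 13 = 7 ✓, 46 mod 5 = 1 ✓.

x ≡ 46 (mod 195).


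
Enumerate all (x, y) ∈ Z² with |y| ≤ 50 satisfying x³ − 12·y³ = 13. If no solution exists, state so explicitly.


The equation is x³ - 12y³ = 13. For fixed y, x³ = 12·y³ + 13, so a solution requires the RHS to be a perfect cube.
Strategy: iterate y from -50 to 50, compute RHS = 12·y³ + 13, and check whether it is a (positive or negative) perfect cube.
Check small values of y:
  y = 0: RHS = 13 is not a perfect cube.
  y = 1: RHS = 25 is not a perfect cube.
  y = -1: RHS = 1 = (1)³ ⇒ x = 1 works.
  y = 2: RHS = 109 is not a perfect cube.
  y = -2: RHS = -83 is not a perfect cube.
  y = 3: RHS = 337 is not a perfect cube.
  y = -3: RHS = -311 is not a perfect cube.
Continuing the search up to |y| = 50 finds no further solutions beyond those listed.
Collected solutions: (1, -1).

Solutions (with |y| ≤ 50): (1, -1).


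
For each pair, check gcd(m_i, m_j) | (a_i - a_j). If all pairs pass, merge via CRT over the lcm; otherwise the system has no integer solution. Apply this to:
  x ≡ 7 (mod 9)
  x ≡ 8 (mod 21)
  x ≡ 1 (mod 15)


Moduli 9, 21, 15 are not pairwise coprime, so CRT works modulo lcm(m_i) when all pairwise compatibility conditions hold.
Pairwise compatibility: gcd(m_i, m_j) must divide a_i - a_j for every pair.
Merge one congruence at a time:
  Start: x ≡ 7 (mod 9).
  Combine with x ≡ 8 (mod 21): gcd(9, 21) = 3, and 8 - 7 = 1 is NOT divisible by 3.
    ⇒ system is inconsistent (no integer solution).

No solution (the system is inconsistent).


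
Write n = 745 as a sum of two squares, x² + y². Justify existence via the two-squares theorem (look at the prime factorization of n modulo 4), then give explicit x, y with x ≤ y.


Step 1: Factor n = 745 = 5 · 149.
Step 2: Check the mod-4 condition on each prime factor: 5 ≡ 1 (mod 4), exponent 1; 149 ≡ 1 (mod 4), exponent 1.
All primes ≡ 3 (mod 4) appear to even exponent (or don't appear), so by the two-squares theorem n IS expressible as a sum of two squares.
Step 3: Build a representation. Here n = 5 · 149 is a product of primes ≡ 1 (mod 4). Each prime p ≡ 1 (mod 4) is itself a sum of two squares; find a² by testing p − a² for a perfect square:
  5: 5 − 1² = 4 = 2² ⇒ 5 = 1² + 2².
  149: 149 − 1² = 148, 149 − 2² = 145, 149 − 3² = 140, 149 − 4² = 133, 149 − 5² = 124, 149 − 6² = 113, 149 − 7² = 100 = 10² ⇒ 149 = 7² + 10².
  Combine using the Brahmagupta–Fibonacci identity (a² + b²)(c² + d²) = (ac − bd)² + (ad + bc)² = (ac + bd)² + (ad − bc)²:
  5 · 149 = 745: from (1² + 2²)(7² + 10²), take (1·7 − 2·10, 1·10 + 2·7) = (7 − 20, 10 + 14) = (-13, 24); dropping signs (only squares matter) gives (13, 24); check 13² + 24² = 169 + 576 = 745 ✓.
Step 4: Order so x ≤ y and verify: 13² + 24² = 169 + 576 = 745 = n. ✓

n = 745 = 13² + 24² (one valid representation with x ≤ y).


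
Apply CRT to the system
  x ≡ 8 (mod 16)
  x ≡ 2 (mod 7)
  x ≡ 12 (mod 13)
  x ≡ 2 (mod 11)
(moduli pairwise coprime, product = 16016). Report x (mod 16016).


Product of moduli M = 16 · 7 · 13 · 11 = 16016.
Merge one congruence at a time:
  Start: x ≡ 8 (mod 16).
  Combine with x ≡ 2 (mod 7); new modulus lcm = 112.
    Write x = 8 + 16·t and substitute into x ≡ 2 (mod 7): 16·t ≡ 2 − 8 = -6 (mod 7).
    Reduce coefficients mod 7: 2·t ≡ 1 (mod 7).
    The inverse of 2 mod 7 is 4 (since 2·4 = 8 = 1·7 + 1), so t ≡ 4·1 = 4 ≡ 4 (mod 7).
    Then x = 8 + 16·4 = 72, valid modulo lcm(16, 7) = 112: x ≡ 72 (mod 112).
  Combine with x ≡ 12 (mod 13); new modulus lcm = 1456.
    Write x = 72 + 112·t and substitute into x ≡ 12 (mod 13): 112·t ≡ 12 − 72 = -60 (mod 13).
    Reduce coefficients mod 13: 8·t ≡ 5 (mod 13).
    The inverse of 8 mod 13 is 5 (since 8·5 = 40 = 3·13 + 1), so t ≡ 5·5 = 25 ≡ 12 (mod 13).
    Then x = 72 + 112·12 = 1416, valid modulo lcm(112, 13) = 1456: x ≡ 1416 (mod 1456).
  Combine with x ≡ 2 (mod 11); new modulus lcm = 16016.
    Write x = 1416 + 1456·t and substitute into x ≡ 2 (mod 11): 1456·t ≡ 2 − 1416 = -1414 (mod 11).
    Reduce coefficients mod 11: 4·t ≡ 5 (mod 11).
    The inverse of 4 mod 11 is 3 (since 4·3 = 12 = 1·11 + 1), so t ≡ 3·5 = 15 ≡ 4 (mod 11).
    Then x = 1416 + 1456·4 = 7240, valid modulo lcm(1456, 11) = 16016: x ≡ 7240 (mod 16016).
Verify against each original: 7240 mod 16 = 8, 7240 mod 7 = 2, 7240 mod 13 = 12, 7240 mod 11 = 2.

x ≡ 7240 (mod 16016).
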